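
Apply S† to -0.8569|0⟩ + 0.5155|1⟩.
-0.8569|0⟩ - 0.5155i|1⟩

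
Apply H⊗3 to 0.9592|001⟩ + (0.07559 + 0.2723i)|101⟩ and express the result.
(0.3659 + 0.09627i)|000⟩ + (-0.3659 - 0.09627i)|001⟩ + (0.3659 + 0.09627i)|010⟩ + (-0.3659 - 0.09627i)|011⟩ + (0.3124 - 0.09627i)|100⟩ + (-0.3124 + 0.09627i)|101⟩ + (0.3124 - 0.09627i)|110⟩ + (-0.3124 + 0.09627i)|111⟩

H⊗3 gives amp(|y⟩) = (1/2√2) Σ_x (−1)^(x·y) amp(|x⟩), where x·y is the number of positions in which both x and y have a 1.
|000⟩: (0.9592 + (0.07559 + 0.2723i))/(2√2) = (0.3659 + 0.09627i)
|001⟩: (-0.9592 - (0.07559 + 0.2723i))/(2√2) = (-0.3659 - 0.09627i)
|010⟩: (0.9592 + (0.07559 + 0.2723i))/(2√2) = (0.3659 + 0.09627i)
|011⟩: (-0.9592 - (0.07559 + 0.2723i))/(2√2) = (-0.3659 - 0.09627i)
|100⟩: (0.9592 - (0.07559 + 0.2723i))/(2√2) = (0.3124 - 0.09627i)
|101⟩: (-0.9592 + (0.07559 + 0.2723i))/(2√2) = (-0.3124 + 0.09627i)
|110⟩: (0.9592 - (0.07559 + 0.2723i))/(2√2) = (0.3124 - 0.09627i)
|111⟩: (-0.9592 + (0.07559 + 0.2723i))/(2√2) = (-0.3124 + 0.09627i)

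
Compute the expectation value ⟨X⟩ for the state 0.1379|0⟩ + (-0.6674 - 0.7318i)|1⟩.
-0.1841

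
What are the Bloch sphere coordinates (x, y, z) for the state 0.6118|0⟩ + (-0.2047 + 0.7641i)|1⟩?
(-0.2505, 0.935, -0.2515)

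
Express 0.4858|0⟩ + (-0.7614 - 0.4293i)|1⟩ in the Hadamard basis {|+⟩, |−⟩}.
(-0.1949 - 0.3036i)|+⟩ + (0.8819 + 0.3036i)|−⟩

With |ψ⟩ = α|0⟩ + β|1⟩, the Hadamard-basis coefficients are ⟨+|ψ⟩ = (α + β)/√2 and ⟨−|ψ⟩ = (α − β)/√2.
Here α = 0.4858, β = (-0.7614 - 0.4293i): (α + β)/√2 = (-0.1949 - 0.3036i), (α − β)/√2 = (0.8819 + 0.3036i).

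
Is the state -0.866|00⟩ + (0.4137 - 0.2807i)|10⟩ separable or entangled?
Separable

Writing the state as a|00⟩ + b|01⟩ + c|10⟩ + d|11⟩, it is a product state iff ad − bc = 0.
Here (a, b, c, d) = (-0.866, 0, (0.4137 - 0.2807i), 0): ad − bc = (-0.866)(0) − (0)(0.4137 - 0.2807i) = 0, so the state is separable.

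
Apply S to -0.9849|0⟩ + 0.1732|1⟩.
-0.9849|0⟩ + 0.1732i|1⟩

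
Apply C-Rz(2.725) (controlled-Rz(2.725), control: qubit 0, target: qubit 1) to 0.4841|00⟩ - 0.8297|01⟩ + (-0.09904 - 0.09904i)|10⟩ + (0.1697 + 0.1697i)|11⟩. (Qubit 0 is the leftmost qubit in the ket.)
0.4841|00⟩ - 0.8297|01⟩ + (-0.1174 + 0.07642i)|10⟩ + (-0.1309 + 0.2011i)|11⟩

C-Rz(2.725) leaves the control-|0⟩ kets |00⟩, |01⟩ unchanged and applies Rz(2.725) to qubit 1 on the control-|1⟩ pair (|10⟩, |11⟩).
Rz(2.725) = [[e^(−iθ/2), 0], [0, e^(iθ/2)]] with e^(±iθ/2) = cos(θ/2) ± i·sin(θ/2); θ = 2.725, cos(θ/2) ≈ 0.206793, sin(θ/2) ≈ 0.978385.
With a = amp(|10⟩) = (-0.09904 - 0.09904i) and b = amp(|11⟩) = (0.1697 + 0.1697i):
new amp(|10⟩) = (0.206793 - 0.978385i)·a = (-0.1174 + 0.07642i)
new amp(|11⟩) = (0.206793 + 0.978385i)·b = (-0.1309 + 0.2011i)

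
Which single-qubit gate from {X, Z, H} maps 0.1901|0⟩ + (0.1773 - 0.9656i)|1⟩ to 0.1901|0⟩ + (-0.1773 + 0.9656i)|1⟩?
Z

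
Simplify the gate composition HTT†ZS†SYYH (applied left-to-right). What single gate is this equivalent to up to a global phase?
X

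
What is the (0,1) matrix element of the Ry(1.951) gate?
-0.828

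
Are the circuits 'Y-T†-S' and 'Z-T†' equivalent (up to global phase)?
No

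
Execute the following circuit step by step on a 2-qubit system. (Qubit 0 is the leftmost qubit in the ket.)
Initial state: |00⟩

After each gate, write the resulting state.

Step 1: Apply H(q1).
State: 1/√2|00⟩ + 1/√2|01⟩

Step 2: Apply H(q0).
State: 1/2|00⟩ + 1/2|01⟩ + 1/2|10⟩ + 1/2|11⟩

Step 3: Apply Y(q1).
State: -(1/2)i|00⟩ + (1/2)i|01⟩ - (1/2)i|10⟩ + (1/2)i|11⟩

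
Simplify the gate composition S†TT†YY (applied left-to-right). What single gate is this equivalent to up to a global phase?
S†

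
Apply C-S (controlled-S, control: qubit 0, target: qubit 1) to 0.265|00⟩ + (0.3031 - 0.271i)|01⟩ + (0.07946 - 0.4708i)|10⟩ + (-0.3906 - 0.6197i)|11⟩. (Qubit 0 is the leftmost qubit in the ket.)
0.265|00⟩ + (0.3031 - 0.271i)|01⟩ + (0.07946 - 0.4708i)|10⟩ + (0.6197 - 0.3906i)|11⟩

C-S leaves the control-|0⟩ kets |00⟩, |01⟩ unchanged and applies S to qubit 1 on the control-|1⟩ pair (|10⟩, |11⟩).
S = [[1, 0], [0, i]].
With a = amp(|10⟩) = (0.07946 - 0.4708i) and b = amp(|11⟩) = (-0.3906 - 0.6197i):
new amp(|10⟩) = (1)·a = (0.07946 - 0.4708i)
new amp(|11⟩) = (i)·b = (0.6197 - 0.3906i)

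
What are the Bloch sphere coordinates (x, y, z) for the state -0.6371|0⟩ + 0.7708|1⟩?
(-0.9822, 0, -0.1882)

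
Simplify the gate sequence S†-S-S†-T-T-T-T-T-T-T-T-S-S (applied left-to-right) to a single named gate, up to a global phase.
S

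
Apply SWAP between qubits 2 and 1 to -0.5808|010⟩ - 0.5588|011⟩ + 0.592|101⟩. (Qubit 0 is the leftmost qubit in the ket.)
-0.5808|001⟩ - 0.5588|011⟩ + 0.592|110⟩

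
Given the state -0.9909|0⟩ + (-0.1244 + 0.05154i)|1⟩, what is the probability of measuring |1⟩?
0.01813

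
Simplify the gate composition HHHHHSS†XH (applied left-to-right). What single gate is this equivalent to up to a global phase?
Z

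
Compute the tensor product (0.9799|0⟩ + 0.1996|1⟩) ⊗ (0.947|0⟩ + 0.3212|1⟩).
0.928|00⟩ + 0.3147|01⟩ + 0.189|10⟩ + 0.06411|11⟩

amp(|b₁b₂…⟩) = product of the factor amplitudes for bits b₁, b₂, …; only kets whose every factor amplitude is nonzero survive.
|00⟩: (0.9799)(0.947) = 0.928
|01⟩: (0.9799)(0.3212) = 0.3147
|10⟩: (0.1996)(0.947) = 0.189
|11⟩: (0.1996)(0.3212) = 0.06411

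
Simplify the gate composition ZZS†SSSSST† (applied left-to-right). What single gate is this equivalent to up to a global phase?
T†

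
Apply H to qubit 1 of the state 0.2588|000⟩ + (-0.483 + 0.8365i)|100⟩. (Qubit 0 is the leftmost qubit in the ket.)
0.183|000⟩ + 0.183|010⟩ + (-0.3415 + 0.5915i)|100⟩ + (-0.3415 + 0.5915i)|110⟩

H on qubit 1 mixes each pair of kets that differ only in qubit 1: amplitudes (a, b) of (|…0…⟩, |…1…⟩) become ((a + b)/√2, (a − b)/√2). Kets absent from the input have amplitude 0.
(|000⟩, |010⟩): (a, b) = (0.2588, 0) → (0.183, 0.183)
(|100⟩, |110⟩): (a, b) = ((-0.483 + 0.8365i), 0) → ((-0.3415 + 0.5915i), (-0.3415 + 0.5915i))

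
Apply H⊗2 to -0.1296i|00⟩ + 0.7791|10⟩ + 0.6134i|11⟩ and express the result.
(0.3896 + 0.2419i)|00⟩ + (0.3896 - 0.3715i)|01⟩ + (-0.3896 - 0.3715i)|10⟩ + (-0.3896 + 0.2419i)|11⟩

H⊗2 gives amp(|y⟩) = (1/2) Σ_x (−1)^(x·y) amp(|x⟩), where x·y is the number of positions in which both x and y have a 1.
|00⟩: (-0.1296i + 0.7791 + 0.6134i)/2 = (0.3896 + 0.2419i)
|01⟩: (-0.1296i + 0.7791 - 0.6134i)/2 = (0.3896 - 0.3715i)
|10⟩: (-0.1296i - 0.7791 - 0.6134i)/2 = (-0.3896 - 0.3715i)
|11⟩: (-0.1296i - 0.7791 + 0.6134i)/2 = (-0.3896 + 0.2419i)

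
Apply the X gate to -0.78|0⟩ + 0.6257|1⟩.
0.6257|0⟩ - 0.78|1⟩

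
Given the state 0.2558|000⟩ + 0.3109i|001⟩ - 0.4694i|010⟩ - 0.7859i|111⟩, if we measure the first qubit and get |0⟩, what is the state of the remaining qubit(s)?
0.4136|00⟩ + 0.5027i|01⟩ - 0.759i|10⟩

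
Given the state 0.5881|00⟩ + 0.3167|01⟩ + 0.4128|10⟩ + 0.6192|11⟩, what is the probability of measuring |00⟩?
0.3459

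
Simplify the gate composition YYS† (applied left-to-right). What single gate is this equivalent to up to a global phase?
S†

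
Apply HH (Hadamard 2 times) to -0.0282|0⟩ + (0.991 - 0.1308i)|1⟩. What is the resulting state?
-0.0282|0⟩ + (0.991 - 0.1308i)|1⟩

H² = I, so an even number of Hadamards cancels: H^2 = I and the state is unchanged.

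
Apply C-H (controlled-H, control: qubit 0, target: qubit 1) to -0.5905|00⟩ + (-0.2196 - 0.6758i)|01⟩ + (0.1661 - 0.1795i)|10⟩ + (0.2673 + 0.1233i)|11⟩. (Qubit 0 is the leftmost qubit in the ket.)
-0.5905|00⟩ + (-0.2196 - 0.6758i)|01⟩ + (0.3065 - 0.03974i)|10⟩ + (-0.07156 - 0.2141i)|11⟩

C-H leaves the control-|0⟩ kets |00⟩, |01⟩ unchanged and applies H to qubit 1 on the control-|1⟩ pair (|10⟩, |11⟩).
H = [[1/√2, 1/√2], [1/√2, -1/√2]].
With a = amp(|10⟩) = (0.1661 - 0.1795i) and b = amp(|11⟩) = (0.2673 + 0.1233i):
new amp(|10⟩) = (1/√2)·a + (1/√2)·b = (0.3065 - 0.03974i)
new amp(|11⟩) = (1/√2)·a + (-1/√2)·b = (-0.07156 - 0.2141i)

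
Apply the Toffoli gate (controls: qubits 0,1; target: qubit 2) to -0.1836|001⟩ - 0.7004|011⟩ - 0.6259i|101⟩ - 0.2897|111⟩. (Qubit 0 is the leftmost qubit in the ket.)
-0.1836|001⟩ - 0.7004|011⟩ - 0.6259i|101⟩ - 0.2897|110⟩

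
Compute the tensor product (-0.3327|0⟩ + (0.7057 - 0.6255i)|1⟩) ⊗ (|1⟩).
-0.3327|01⟩ + (0.7057 - 0.6255i)|11⟩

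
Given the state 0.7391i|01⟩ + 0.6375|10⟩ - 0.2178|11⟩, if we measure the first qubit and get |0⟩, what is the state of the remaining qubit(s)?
i|1⟩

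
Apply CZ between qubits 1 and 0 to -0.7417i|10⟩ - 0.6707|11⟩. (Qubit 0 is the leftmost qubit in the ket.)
-0.7417i|10⟩ + 0.6707|11⟩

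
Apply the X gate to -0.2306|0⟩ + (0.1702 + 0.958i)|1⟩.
(0.1702 + 0.958i)|0⟩ - 0.2306|1⟩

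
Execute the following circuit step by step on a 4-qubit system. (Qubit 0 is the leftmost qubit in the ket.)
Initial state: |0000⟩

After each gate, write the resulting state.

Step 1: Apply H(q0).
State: 1/√2|0000⟩ + 1/√2|1000⟩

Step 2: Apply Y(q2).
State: (1/√2)i|0010⟩ + (1/√2)i|1010⟩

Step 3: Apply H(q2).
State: (1/2)i|0000⟩ - (1/2)i|0010⟩ + (1/2)i|1000⟩ - (1/2)i|1010⟩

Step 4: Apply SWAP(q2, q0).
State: (1/2)i|0000⟩ + (1/2)i|0010⟩ - (1/2)i|1000⟩ - (1/2)i|1010⟩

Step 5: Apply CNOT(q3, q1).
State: (1/2)i|0000⟩ + (1/2)i|0010⟩ - (1/2)i|1000⟩ - (1/2)i|1010⟩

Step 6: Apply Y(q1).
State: -1/2|0100⟩ - 1/2|0110⟩ + 1/2|1100⟩ + 1/2|1110⟩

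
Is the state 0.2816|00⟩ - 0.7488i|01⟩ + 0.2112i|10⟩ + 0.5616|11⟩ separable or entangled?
Separable

Writing the state as a|00⟩ + b|01⟩ + c|10⟩ + d|11⟩, it is a product state iff ad − bc = 0.
Here (a, b, c, d) = (0.2816, -0.7488i, 0.2112i, 0.5616): ad − bc = (0.2816)(0.5616) − (-0.7488i)(0.2112i) = 0, so the state is separable.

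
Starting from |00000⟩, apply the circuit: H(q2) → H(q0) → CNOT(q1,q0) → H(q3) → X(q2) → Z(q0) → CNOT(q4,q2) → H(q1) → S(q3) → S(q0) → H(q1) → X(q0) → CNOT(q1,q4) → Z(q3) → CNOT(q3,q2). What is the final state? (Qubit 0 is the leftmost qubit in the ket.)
-(1/√8)i|00000⟩ - 1/√8|00010⟩ - (1/√8)i|00100⟩ - 1/√8|00110⟩ + 1/√8|10000⟩ - (1/√8)i|10010⟩ + 1/√8|10100⟩ - (1/√8)i|10110⟩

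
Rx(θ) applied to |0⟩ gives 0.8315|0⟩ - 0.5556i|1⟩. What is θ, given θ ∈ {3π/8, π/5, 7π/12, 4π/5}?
3π/8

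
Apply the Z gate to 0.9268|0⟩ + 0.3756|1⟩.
0.9268|0⟩ - 0.3756|1⟩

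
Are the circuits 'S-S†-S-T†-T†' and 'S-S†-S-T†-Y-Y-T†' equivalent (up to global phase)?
Yes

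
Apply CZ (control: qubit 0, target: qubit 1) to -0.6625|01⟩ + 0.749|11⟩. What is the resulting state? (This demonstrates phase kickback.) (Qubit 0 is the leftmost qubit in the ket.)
-0.6625|01⟩ - 0.749|11⟩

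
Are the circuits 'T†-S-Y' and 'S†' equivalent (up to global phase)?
No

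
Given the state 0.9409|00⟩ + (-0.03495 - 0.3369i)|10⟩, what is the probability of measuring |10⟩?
0.1147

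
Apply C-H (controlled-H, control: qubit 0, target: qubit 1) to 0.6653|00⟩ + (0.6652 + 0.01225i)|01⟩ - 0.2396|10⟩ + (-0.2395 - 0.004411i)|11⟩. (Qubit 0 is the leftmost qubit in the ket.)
0.6653|00⟩ + (0.6652 + 0.01225i)|01⟩ + (-0.3388 - 0.003119i)|10⟩ + (-0.00007071 + 0.003119i)|11⟩

C-H leaves the control-|0⟩ kets |00⟩, |01⟩ unchanged and applies H to qubit 1 on the control-|1⟩ pair (|10⟩, |11⟩).
H = [[1/√2, 1/√2], [1/√2, -1/√2]].
With a = amp(|10⟩) = -0.2396 and b = amp(|11⟩) = (-0.2395 - 0.004411i):
new amp(|10⟩) = (1/√2)·a + (1/√2)·b = (-0.3388 - 0.003119i)
new amp(|11⟩) = (1/√2)·a + (-1/√2)·b = (-0.00007071 + 0.003119i)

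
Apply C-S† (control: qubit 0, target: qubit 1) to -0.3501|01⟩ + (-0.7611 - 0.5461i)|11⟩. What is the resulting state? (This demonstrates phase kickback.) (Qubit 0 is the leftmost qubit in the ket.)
-0.3501|01⟩ + (-0.5461 + 0.7611i)|11⟩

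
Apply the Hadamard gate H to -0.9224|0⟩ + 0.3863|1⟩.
-0.3791|0⟩ - 0.9254|1⟩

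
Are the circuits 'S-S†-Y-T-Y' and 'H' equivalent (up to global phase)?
No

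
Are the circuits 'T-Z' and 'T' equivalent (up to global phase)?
No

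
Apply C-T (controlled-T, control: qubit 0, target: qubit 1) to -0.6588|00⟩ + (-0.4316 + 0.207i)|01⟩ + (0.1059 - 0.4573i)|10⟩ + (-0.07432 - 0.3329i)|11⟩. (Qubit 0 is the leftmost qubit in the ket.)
-0.6588|00⟩ + (-0.4316 + 0.207i)|01⟩ + (0.1059 - 0.4573i)|10⟩ + (0.1828 - 0.2879i)|11⟩

C-T leaves the control-|0⟩ kets |00⟩, |01⟩ unchanged and applies T to qubit 1 on the control-|1⟩ pair (|10⟩, |11⟩).
T = [[1, 0], [0, (1/√2 + (1/√2)i)]].
With a = amp(|10⟩) = (0.1059 - 0.4573i) and b = amp(|11⟩) = (-0.07432 - 0.3329i):
new amp(|10⟩) = (1)·a = (0.1059 - 0.4573i)
new amp(|11⟩) = (1/√2 + (1/√2)i)·b = (0.1828 - 0.2879i)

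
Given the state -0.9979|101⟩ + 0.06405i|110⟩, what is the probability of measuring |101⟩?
0.9958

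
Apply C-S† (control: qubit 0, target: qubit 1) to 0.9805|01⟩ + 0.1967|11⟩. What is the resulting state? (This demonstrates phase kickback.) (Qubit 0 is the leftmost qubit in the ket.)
0.9805|01⟩ - 0.1967i|11⟩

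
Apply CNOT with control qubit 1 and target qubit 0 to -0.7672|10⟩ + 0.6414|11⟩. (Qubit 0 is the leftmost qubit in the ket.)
0.6414|01⟩ - 0.7672|10⟩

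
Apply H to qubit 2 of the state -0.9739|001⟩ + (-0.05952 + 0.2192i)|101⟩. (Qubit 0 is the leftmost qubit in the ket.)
-0.6887|000⟩ + 0.6887|001⟩ + (-0.04209 + 0.155i)|100⟩ + (0.04209 - 0.155i)|101⟩

H on qubit 2 mixes each pair of kets that differ only in qubit 2: amplitudes (a, b) of (|…0…⟩, |…1…⟩) become ((a + b)/√2, (a − b)/√2). Kets absent from the input have amplitude 0.
(|000⟩, |001⟩): (a, b) = (0, -0.9739) → (-0.6887, 0.6887)
(|100⟩, |101⟩): (a, b) = (0, (-0.05952 + 0.2192i)) → ((-0.04209 + 0.155i), (0.04209 - 0.155i))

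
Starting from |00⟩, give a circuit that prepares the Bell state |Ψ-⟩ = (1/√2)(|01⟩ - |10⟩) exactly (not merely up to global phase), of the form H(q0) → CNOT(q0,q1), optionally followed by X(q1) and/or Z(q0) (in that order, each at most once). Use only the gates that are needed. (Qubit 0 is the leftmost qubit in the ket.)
H(q0) → CNOT(q0,q1) → X(q1) → Z(q0)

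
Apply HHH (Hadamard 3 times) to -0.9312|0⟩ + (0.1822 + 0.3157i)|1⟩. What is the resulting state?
(-0.5296 + 0.2232i)|0⟩ + (-0.7873 - 0.2232i)|1⟩

H² = I, so H^3 = H: a single Hadamard. With (a, b) = (-0.9312, (0.1822 + 0.3157i)), H gives ((a + b)/√2, (a − b)/√2) = ((-0.5296 + 0.2232i), (-0.7873 - 0.2232i)).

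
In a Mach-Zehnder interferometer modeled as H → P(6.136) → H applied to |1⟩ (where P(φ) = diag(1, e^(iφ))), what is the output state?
(0.005406 + 0.07333i)|0⟩ + (0.9946 - 0.07333i)|1⟩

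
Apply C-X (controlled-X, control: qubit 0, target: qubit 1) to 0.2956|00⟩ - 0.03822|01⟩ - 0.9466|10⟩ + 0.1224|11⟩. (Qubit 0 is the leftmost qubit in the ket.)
0.2956|00⟩ - 0.03822|01⟩ + 0.1224|10⟩ - 0.9466|11⟩

C-X leaves the control-|0⟩ kets |00⟩, |01⟩ unchanged and applies X to qubit 1 on the control-|1⟩ pair (|10⟩, |11⟩).
X = [[0, 1], [1, 0]].
With a = amp(|10⟩) = -0.9466 and b = amp(|11⟩) = 0.1224:
new amp(|10⟩) = (1)·b = 0.1224
new amp(|11⟩) = (1)·a = -0.9466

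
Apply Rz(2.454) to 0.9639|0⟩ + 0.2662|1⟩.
(0.3249 - 0.9075i)|0⟩ + (0.08973 + 0.2506i)|1⟩

Rz(2.454) = [[e^(−iθ/2), 0], [0, e^(iθ/2)]] with e^(±iθ/2) = cos(θ/2) ± i·sin(θ/2); θ = 2.454, cos(θ/2) ≈ 0.337064, sin(θ/2) ≈ 0.941482.
With a = amp(|0⟩) = 0.9639 and b = amp(|1⟩) = 0.2662:
new amp(|0⟩) = (0.337064 - 0.941482i)·a = (0.3249 - 0.9075i)
new amp(|1⟩) = (0.337064 + 0.941482i)·b = (0.08973 + 0.2506i)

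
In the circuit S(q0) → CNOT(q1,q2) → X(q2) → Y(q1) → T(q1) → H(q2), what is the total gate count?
6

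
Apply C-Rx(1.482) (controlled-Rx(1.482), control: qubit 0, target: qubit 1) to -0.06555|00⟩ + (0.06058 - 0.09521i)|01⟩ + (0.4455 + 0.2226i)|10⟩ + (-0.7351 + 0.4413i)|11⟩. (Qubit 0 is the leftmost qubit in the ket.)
-0.06555|00⟩ + (0.06058 - 0.09521i)|01⟩ + (0.6266 + 0.6604i)|10⟩ + (-0.3921 + 0.02486i)|11⟩

C-Rx(1.482) leaves the control-|0⟩ kets |00⟩, |01⟩ unchanged and applies Rx(1.482) to qubit 1 on the control-|1⟩ pair (|10⟩, |11⟩).
Rx(1.482) = [[cos(θ/2), −i·sin(θ/2)], [−i·sin(θ/2), cos(θ/2)]]; θ = 1.482, cos(θ/2) ≈ 0.737794, sin(θ/2) ≈ 0.675026.
With a = amp(|10⟩) = (0.4455 + 0.2226i) and b = amp(|11⟩) = (-0.7351 + 0.4413i):
new amp(|10⟩) = (0.737794)·a + (-0.675026i)·b = (0.6266 + 0.6604i)
new amp(|11⟩) = (-0.675026i)·a + (0.737794)·b = (-0.3921 + 0.02486i)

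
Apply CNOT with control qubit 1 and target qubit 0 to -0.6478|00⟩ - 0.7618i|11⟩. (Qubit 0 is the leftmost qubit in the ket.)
-0.6478|00⟩ - 0.7618i|01⟩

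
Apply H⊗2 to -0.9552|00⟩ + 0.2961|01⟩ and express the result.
-0.3296|00⟩ - 0.6257|01⟩ - 0.3296|10⟩ - 0.6257|11⟩

H⊗2 gives amp(|y⟩) = (1/2) Σ_x (−1)^(x·y) amp(|x⟩), where x·y is the number of positions in which both x and y have a 1.
|00⟩: (-0.9552 + 0.2961)/2 = -0.3296
|01⟩: (-0.9552 - 0.2961)/2 = -0.6257
|10⟩: (-0.9552 + 0.2961)/2 = -0.3296
|11⟩: (-0.9552 - 0.2961)/2 = -0.6257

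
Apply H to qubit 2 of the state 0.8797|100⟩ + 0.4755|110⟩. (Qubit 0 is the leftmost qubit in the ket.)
0.622|100⟩ + 0.622|101⟩ + 0.3362|110⟩ + 0.3362|111⟩

H on qubit 2 mixes each pair of kets that differ only in qubit 2: amplitudes (a, b) of (|…0…⟩, |…1…⟩) become ((a + b)/√2, (a − b)/√2). Kets absent from the input have amplitude 0.
(|100⟩, |101⟩): (a, b) = (0.8797, 0) → (0.622, 0.622)
(|110⟩, |111⟩): (a, b) = (0.4755, 0) → (0.3362, 0.3362)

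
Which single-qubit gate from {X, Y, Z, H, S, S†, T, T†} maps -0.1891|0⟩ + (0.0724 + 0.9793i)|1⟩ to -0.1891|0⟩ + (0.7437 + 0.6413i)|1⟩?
T†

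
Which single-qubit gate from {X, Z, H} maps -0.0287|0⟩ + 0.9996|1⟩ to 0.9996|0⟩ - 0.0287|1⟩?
X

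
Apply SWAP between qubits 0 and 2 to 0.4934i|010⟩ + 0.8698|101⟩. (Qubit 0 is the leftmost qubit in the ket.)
0.4934i|010⟩ + 0.8698|101⟩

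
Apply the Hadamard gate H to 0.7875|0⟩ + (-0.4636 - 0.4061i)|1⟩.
(0.229 - 0.2872i)|0⟩ + (0.8847 + 0.2872i)|1⟩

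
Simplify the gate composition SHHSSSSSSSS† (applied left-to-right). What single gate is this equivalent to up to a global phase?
S†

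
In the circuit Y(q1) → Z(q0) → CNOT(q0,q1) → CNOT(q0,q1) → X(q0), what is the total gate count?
5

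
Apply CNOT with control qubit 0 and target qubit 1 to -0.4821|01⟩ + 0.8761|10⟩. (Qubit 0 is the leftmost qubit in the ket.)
-0.4821|01⟩ + 0.8761|11⟩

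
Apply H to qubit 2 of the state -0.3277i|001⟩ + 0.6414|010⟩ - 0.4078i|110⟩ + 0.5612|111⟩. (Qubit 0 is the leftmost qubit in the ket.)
-0.2317i|000⟩ + 0.2317i|001⟩ + 0.4535|010⟩ + 0.4535|011⟩ + (0.3968 - 0.2884i)|110⟩ + (-0.3968 - 0.2884i)|111⟩

H on qubit 2 mixes each pair of kets that differ only in qubit 2: amplitudes (a, b) of (|…0…⟩, |…1…⟩) become ((a + b)/√2, (a − b)/√2). Kets absent from the input have amplitude 0.
(|000⟩, |001⟩): (a, b) = (0, -0.3277i) → (-0.2317i, 0.2317i)
(|010⟩, |011⟩): (a, b) = (0.6414, 0) → (0.4535, 0.4535)
(|110⟩, |111⟩): (a, b) = (-0.4078i, 0.5612) → ((0.3968 - 0.2884i), (-0.3968 - 0.2884i))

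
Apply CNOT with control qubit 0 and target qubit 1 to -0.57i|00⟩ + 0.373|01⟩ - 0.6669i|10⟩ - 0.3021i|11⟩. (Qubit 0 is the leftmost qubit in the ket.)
-0.57i|00⟩ + 0.373|01⟩ - 0.3021i|10⟩ - 0.6669i|11⟩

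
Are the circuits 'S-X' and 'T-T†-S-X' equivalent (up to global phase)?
Yes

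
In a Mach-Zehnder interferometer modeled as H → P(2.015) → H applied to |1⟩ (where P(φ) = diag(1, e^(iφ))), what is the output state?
(0.7149 - 0.4515i)|0⟩ + (0.2851 + 0.4515i)|1⟩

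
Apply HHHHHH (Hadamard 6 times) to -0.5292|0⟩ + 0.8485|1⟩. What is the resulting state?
-0.5292|0⟩ + 0.8485|1⟩

H² = I, so an even number of Hadamards cancels: H^6 = I and the state is unchanged.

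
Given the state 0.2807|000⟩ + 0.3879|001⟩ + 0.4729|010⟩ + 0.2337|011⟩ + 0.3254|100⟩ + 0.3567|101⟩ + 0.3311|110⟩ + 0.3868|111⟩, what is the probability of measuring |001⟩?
0.1505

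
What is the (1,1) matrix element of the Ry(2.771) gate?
0.1842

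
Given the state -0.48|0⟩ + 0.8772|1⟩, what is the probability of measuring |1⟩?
0.7695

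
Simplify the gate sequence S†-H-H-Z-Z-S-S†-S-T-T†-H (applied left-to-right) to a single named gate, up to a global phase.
H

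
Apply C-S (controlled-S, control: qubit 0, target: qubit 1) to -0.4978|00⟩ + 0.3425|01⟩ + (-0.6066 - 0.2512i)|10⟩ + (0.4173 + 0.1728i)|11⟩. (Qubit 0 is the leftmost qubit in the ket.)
-0.4978|00⟩ + 0.3425|01⟩ + (-0.6066 - 0.2512i)|10⟩ + (-0.1728 + 0.4173i)|11⟩

C-S leaves the control-|0⟩ kets |00⟩, |01⟩ unchanged and applies S to qubit 1 on the control-|1⟩ pair (|10⟩, |11⟩).
S = [[1, 0], [0, i]].
With a = amp(|10⟩) = (-0.6066 - 0.2512i) and b = amp(|11⟩) = (0.4173 + 0.1728i):
new amp(|10⟩) = (1)·a = (-0.6066 - 0.2512i)
new amp(|11⟩) = (i)·b = (-0.1728 + 0.4173i)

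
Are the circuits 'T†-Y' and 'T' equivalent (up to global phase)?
No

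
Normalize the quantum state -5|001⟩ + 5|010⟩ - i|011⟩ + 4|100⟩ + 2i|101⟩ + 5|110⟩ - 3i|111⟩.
-0.488|001⟩ + 0.488|010⟩ - 0.09759i|011⟩ + 0.3904|100⟩ + 0.1952i|101⟩ + 0.488|110⟩ - 0.2928i|111⟩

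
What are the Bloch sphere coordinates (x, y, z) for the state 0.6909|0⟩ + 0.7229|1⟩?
(0.9989, 0, -0.04524)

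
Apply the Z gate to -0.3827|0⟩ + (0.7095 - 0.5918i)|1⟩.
-0.3827|0⟩ + (-0.7095 + 0.5918i)|1⟩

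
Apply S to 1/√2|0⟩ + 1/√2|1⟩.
1/√2|0⟩ + (1/√2)i|1⟩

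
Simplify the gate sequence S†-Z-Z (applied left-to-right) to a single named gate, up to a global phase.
S†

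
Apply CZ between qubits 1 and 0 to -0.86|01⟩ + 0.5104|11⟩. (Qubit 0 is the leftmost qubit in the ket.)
-0.86|01⟩ - 0.5104|11⟩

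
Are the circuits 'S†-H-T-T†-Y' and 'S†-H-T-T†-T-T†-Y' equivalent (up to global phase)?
Yes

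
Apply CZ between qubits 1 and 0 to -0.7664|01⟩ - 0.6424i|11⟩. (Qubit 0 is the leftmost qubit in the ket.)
-0.7664|01⟩ + 0.6424i|11⟩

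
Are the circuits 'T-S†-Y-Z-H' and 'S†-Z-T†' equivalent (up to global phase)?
No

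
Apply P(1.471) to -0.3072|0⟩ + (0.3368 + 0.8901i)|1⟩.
-0.3072|0⟩ + (-0.8521 + 0.4238i)|1⟩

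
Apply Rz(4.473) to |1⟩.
(-0.6176 + 0.7865i)|1⟩

Rz(4.473) = [[e^(−iθ/2), 0], [0, e^(iθ/2)]] with e^(±iθ/2) = cos(θ/2) ± i·sin(θ/2); θ = 4.473, cos(θ/2) ≈ -0.617613, sin(θ/2) ≈ 0.786482.
With a = amp(|0⟩) = 0 and b = amp(|1⟩) = 1:
new amp(|0⟩) = (-0.617613 - 0.786482i)·a = 0
new amp(|1⟩) = (-0.617613 + 0.786482i)·b = (-0.6176 + 0.7865i)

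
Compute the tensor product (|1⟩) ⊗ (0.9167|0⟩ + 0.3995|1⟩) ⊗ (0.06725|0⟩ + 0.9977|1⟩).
0.06165|100⟩ + 0.9146|101⟩ + 0.02687|110⟩ + 0.3986|111⟩

amp(|b₁b₂…⟩) = product of the factor amplitudes for bits b₁, b₂, …; only kets whose every factor amplitude is nonzero survive.
|100⟩: (1)(0.9167)(0.06725) = 0.06165
|101⟩: (1)(0.9167)(0.9977) = 0.9146
|110⟩: (1)(0.3995)(0.06725) = 0.02687
|111⟩: (1)(0.3995)(0.9977) = 0.3986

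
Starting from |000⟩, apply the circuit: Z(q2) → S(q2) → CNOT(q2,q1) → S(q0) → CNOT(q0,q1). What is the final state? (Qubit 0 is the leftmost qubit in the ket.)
|000⟩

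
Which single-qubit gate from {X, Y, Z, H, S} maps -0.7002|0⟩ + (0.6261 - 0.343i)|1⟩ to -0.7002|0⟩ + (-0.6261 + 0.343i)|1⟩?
Z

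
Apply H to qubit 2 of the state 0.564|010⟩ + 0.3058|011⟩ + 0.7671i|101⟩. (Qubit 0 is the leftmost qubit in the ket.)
0.615|010⟩ + 0.1826|011⟩ + 0.5424i|100⟩ - 0.5424i|101⟩

H on qubit 2 mixes each pair of kets that differ only in qubit 2: amplitudes (a, b) of (|…0…⟩, |…1…⟩) become ((a + b)/√2, (a − b)/√2). Kets absent from the input have amplitude 0.
(|010⟩, |011⟩): (a, b) = (0.564, 0.3058) → (0.615, 0.1826)
(|100⟩, |101⟩): (a, b) = (0, 0.7671i) → (0.5424i, -0.5424i)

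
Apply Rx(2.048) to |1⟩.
-0.8542i|0⟩ + 0.52|1⟩

Rx(2.048) = [[cos(θ/2), −i·sin(θ/2)], [−i·sin(θ/2), cos(θ/2)]]; θ = 2.048, cos(θ/2) ≈ 0.519953, sin(θ/2) ≈ 0.854195.
With a = amp(|0⟩) = 0 and b = amp(|1⟩) = 1:
new amp(|0⟩) = (0.519953)·a + (-0.854195i)·b = -0.8542i
new amp(|1⟩) = (-0.854195i)·a + (0.519953)·b = 0.52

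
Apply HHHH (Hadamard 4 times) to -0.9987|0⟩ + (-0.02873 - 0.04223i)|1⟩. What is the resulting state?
-0.9987|0⟩ + (-0.02873 - 0.04223i)|1⟩

H² = I, so an even number of Hadamards cancels: H^4 = I and the state is unchanged.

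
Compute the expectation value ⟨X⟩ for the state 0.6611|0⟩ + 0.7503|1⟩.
0.992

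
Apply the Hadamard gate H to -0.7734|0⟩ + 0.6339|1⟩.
-0.09864|0⟩ - 0.9951|1⟩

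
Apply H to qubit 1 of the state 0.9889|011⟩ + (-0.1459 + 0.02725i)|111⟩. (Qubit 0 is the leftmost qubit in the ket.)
0.6993|001⟩ - 0.6993|011⟩ + (-0.1032 + 0.01927i)|101⟩ + (0.1032 - 0.01927i)|111⟩

H on qubit 1 mixes each pair of kets that differ only in qubit 1: amplitudes (a, b) of (|…0…⟩, |…1…⟩) become ((a + b)/√2, (a − b)/√2). Kets absent from the input have amplitude 0.
(|001⟩, |011⟩): (a, b) = (0, 0.9889) → (0.6993, -0.6993)
(|101⟩, |111⟩): (a, b) = (0, (-0.1459 + 0.02725i)) → ((-0.1032 + 0.01927i), (0.1032 - 0.01927i))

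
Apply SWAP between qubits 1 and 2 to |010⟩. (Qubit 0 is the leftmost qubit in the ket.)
|001⟩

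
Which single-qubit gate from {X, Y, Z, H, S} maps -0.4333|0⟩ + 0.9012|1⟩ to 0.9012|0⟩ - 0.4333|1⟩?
X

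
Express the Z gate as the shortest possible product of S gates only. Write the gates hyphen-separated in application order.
S-S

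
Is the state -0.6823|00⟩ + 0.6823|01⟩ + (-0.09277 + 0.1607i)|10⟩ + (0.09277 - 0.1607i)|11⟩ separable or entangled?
Separable

Writing the state as a|00⟩ + b|01⟩ + c|10⟩ + d|11⟩, it is a product state iff ad − bc = 0.
Here (a, b, c, d) = (-0.6823, 0.6823, (-0.09277 + 0.1607i), (0.09277 - 0.1607i)): ad − bc = (-0.6823)(0.09277 - 0.1607i) − (0.6823)(-0.09277 + 0.1607i) = 0, so the state is separable.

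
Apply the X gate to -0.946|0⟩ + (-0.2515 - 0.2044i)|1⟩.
(-0.2515 - 0.2044i)|0⟩ - 0.946|1⟩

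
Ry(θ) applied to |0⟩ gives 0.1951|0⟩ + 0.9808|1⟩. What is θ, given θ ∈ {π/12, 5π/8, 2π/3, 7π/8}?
7π/8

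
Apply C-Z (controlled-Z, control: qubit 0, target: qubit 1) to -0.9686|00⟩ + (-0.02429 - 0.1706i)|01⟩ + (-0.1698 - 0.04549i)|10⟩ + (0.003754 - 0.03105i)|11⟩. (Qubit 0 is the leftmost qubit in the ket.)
-0.9686|00⟩ + (-0.02429 - 0.1706i)|01⟩ + (-0.1698 - 0.04549i)|10⟩ + (-0.003754 + 0.03105i)|11⟩

C-Z leaves the control-|0⟩ kets |00⟩, |01⟩ unchanged and applies Z to qubit 1 on the control-|1⟩ pair (|10⟩, |11⟩).
Z = [[1, 0], [0, -1]].
With a = amp(|10⟩) = (-0.1698 - 0.04549i) and b = amp(|11⟩) = (0.003754 - 0.03105i):
new amp(|10⟩) = (1)·a = (-0.1698 - 0.04549i)
new amp(|11⟩) = (-1)·b = (-0.003754 + 0.03105i)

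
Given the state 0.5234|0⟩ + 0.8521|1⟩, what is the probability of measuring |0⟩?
0.2739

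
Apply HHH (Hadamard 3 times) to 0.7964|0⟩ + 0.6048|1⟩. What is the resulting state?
0.9908|0⟩ + 0.1355|1⟩

H² = I, so H^3 = H: a single Hadamard. With (a, b) = (0.7964, 0.6048), H gives ((a + b)/√2, (a − b)/√2) = (0.9908, 0.1355).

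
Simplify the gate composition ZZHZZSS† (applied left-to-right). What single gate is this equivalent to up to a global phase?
H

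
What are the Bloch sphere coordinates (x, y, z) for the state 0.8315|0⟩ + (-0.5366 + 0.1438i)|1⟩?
(-0.8924, 0.2391, 0.3828)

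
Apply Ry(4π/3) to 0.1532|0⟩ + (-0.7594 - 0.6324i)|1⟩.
(0.5811 + 0.5477i)|0⟩ + (0.5124 + 0.3162i)|1⟩

Ry(4π/3) = [[cos(θ/2), −sin(θ/2)], [sin(θ/2), cos(θ/2)]]; θ = 4π/3, cos(θ/2) ≈ -0.5, sin(θ/2) ≈ 0.866025.
With a = amp(|0⟩) = 0.1532 and b = amp(|1⟩) = (-0.7594 - 0.6324i):
new amp(|0⟩) = (-0.5)·a + (-0.866025)·b = (0.5811 + 0.5477i)
new amp(|1⟩) = (0.866025)·a + (-0.5)·b = (0.5124 + 0.3162i)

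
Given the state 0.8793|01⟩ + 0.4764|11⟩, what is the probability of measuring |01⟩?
0.7732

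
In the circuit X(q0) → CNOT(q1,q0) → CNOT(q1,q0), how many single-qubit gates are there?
1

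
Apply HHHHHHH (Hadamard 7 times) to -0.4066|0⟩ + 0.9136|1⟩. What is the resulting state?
0.3585|0⟩ - 0.9335|1⟩

H² = I, so H^7 = H: a single Hadamard. With (a, b) = (-0.4066, 0.9136), H gives ((a + b)/√2, (a − b)/√2) = (0.3585, -0.9335).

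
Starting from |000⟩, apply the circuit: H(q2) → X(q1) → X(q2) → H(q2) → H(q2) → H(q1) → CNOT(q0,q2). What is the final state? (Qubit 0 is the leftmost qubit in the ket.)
1/2|000⟩ + 1/2|001⟩ - 1/2|010⟩ - 1/2|011⟩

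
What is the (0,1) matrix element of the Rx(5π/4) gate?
-0.9239i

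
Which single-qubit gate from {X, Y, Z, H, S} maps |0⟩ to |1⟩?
X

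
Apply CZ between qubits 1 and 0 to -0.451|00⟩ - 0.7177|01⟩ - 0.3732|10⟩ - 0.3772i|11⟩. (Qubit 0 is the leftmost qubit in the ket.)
-0.451|00⟩ - 0.7177|01⟩ - 0.3732|10⟩ + 0.3772i|11⟩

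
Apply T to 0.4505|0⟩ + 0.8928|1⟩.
0.4505|0⟩ + (0.6313 + 0.6313i)|1⟩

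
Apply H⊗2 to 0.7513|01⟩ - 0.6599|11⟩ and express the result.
0.0457|00⟩ - 0.0457|01⟩ + 0.7056|10⟩ - 0.7056|11⟩

H⊗2 gives amp(|y⟩) = (1/2) Σ_x (−1)^(x·y) amp(|x⟩), where x·y is the number of positions in which both x and y have a 1.
|00⟩: (0.7513 - 0.6599)/2 = 0.0457
|01⟩: (-0.7513 + 0.6599)/2 = -0.0457
|10⟩: (0.7513 + 0.6599)/2 = 0.7056
|11⟩: (-0.7513 - 0.6599)/2 = -0.7056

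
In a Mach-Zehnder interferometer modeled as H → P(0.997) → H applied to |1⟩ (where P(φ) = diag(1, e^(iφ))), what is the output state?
(0.2286 - 0.4199i)|0⟩ + (0.7714 + 0.4199i)|1⟩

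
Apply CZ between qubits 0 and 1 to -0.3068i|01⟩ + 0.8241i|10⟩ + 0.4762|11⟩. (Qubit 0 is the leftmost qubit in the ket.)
-0.3068i|01⟩ + 0.8241i|10⟩ - 0.4762|11⟩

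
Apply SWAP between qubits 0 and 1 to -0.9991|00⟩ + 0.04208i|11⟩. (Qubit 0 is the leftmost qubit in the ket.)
-0.9991|00⟩ + 0.04208i|11⟩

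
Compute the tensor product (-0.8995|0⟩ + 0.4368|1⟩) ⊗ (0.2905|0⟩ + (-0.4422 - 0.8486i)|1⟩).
-0.2613|00⟩ + (0.3978 + 0.7633i)|01⟩ + 0.1269|10⟩ + (-0.1932 - 0.3707i)|11⟩

amp(|b₁b₂…⟩) = product of the factor amplitudes for bits b₁, b₂, …; only kets whose every factor amplitude is nonzero survive.
|00⟩: (-0.8995)(0.2905) = -0.2613
|01⟩: (-0.8995)(-0.4422 - 0.8486i) = (0.3978 + 0.7633i)
|10⟩: (0.4368)(0.2905) = 0.1269
|11⟩: (0.4368)(-0.4422 - 0.8486i) = (-0.1932 - 0.3707i)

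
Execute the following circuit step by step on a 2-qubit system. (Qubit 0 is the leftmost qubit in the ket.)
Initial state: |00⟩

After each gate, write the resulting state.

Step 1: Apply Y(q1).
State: i|01⟩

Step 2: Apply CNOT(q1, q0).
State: i|11⟩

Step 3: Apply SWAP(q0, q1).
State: i|11⟩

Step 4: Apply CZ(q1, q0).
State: -i|11⟩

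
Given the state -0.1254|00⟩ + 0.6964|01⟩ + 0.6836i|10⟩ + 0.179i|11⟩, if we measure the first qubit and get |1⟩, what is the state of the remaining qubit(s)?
0.9674i|0⟩ + 0.2533i|1⟩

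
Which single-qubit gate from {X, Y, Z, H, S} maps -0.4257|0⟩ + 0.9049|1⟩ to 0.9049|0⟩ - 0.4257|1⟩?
X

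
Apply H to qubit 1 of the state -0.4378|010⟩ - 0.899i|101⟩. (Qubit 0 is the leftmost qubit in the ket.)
-0.3096|000⟩ + 0.3096|010⟩ - 0.6357i|101⟩ - 0.6357i|111⟩

H on qubit 1 mixes each pair of kets that differ only in qubit 1: amplitudes (a, b) of (|…0…⟩, |…1…⟩) become ((a + b)/√2, (a − b)/√2). Kets absent from the input have amplitude 0.
(|000⟩, |010⟩): (a, b) = (0, -0.4378) → (-0.3096, 0.3096)
(|101⟩, |111⟩): (a, b) = (-0.899i, 0) → (-0.6357i, -0.6357i)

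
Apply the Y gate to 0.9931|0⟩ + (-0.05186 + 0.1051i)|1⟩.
(0.1051 + 0.05186i)|0⟩ + 0.9931i|1⟩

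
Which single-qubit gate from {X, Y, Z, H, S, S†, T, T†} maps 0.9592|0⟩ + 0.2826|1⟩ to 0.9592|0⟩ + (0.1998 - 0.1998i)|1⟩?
T†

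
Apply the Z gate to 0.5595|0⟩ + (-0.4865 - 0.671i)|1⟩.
0.5595|0⟩ + (0.4865 + 0.671i)|1⟩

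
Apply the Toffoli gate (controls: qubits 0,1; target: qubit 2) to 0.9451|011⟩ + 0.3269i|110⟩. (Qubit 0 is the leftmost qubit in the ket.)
0.9451|011⟩ + 0.3269i|111⟩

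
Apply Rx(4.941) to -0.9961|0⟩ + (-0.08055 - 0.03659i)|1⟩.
(0.7573 + 0.05009i)|0⟩ + (0.06308 + 0.6481i)|1⟩

Rx(4.941) = [[cos(θ/2), −i·sin(θ/2)], [−i·sin(θ/2), cos(θ/2)]]; θ = 4.941, cos(θ/2) ≈ -0.783143, sin(θ/2) ≈ 0.621842.
With a = amp(|0⟩) = -0.9961 and b = amp(|1⟩) = (-0.08055 - 0.03659i):
new amp(|0⟩) = (-0.783143)·a + (-0.621842i)·b = (0.7573 + 0.05009i)
new amp(|1⟩) = (-0.621842i)·a + (-0.783143)·b = (0.06308 + 0.6481i)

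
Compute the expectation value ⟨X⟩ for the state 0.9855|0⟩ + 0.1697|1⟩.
0.3345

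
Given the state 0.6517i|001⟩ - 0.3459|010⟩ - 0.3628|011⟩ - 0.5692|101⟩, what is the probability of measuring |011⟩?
0.1316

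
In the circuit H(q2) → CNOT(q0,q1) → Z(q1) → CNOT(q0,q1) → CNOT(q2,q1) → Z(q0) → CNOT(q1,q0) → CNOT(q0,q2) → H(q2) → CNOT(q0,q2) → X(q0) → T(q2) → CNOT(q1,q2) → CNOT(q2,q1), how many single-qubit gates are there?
6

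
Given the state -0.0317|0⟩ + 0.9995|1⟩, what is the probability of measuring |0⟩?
0.001005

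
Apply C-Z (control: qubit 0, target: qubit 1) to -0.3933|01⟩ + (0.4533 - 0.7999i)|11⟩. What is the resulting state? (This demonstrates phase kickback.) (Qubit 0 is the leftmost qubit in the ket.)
-0.3933|01⟩ + (-0.4533 + 0.7999i)|11⟩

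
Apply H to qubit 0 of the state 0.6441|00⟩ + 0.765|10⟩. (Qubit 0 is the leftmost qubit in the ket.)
0.9964|00⟩ - 0.08549|10⟩

H on qubit 0 mixes each pair of kets that differ only in qubit 0: amplitudes (a, b) of (|…0…⟩, |…1…⟩) become ((a + b)/√2, (a − b)/√2). Kets absent from the input have amplitude 0.
(|00⟩, |10⟩): (a, b) = (0.6441, 0.765) → (0.9964, -0.08549)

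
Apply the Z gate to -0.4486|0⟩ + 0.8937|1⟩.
-0.4486|0⟩ - 0.8937|1⟩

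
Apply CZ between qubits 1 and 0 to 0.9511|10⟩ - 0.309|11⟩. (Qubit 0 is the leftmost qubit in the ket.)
0.9511|10⟩ + 0.309|11⟩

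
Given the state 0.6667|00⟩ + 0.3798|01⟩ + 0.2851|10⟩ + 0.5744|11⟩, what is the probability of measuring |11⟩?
0.3299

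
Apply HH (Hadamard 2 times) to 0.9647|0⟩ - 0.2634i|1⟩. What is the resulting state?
0.9647|0⟩ - 0.2634i|1⟩

H² = I, so an even number of Hadamards cancels: H^2 = I and the state is unchanged.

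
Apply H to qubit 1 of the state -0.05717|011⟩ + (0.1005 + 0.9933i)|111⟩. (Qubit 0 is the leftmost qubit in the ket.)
-0.04043|001⟩ + 0.04043|011⟩ + (0.07106 + 0.7024i)|101⟩ + (-0.07106 - 0.7024i)|111⟩

H on qubit 1 mixes each pair of kets that differ only in qubit 1: amplitudes (a, b) of (|…0…⟩, |…1…⟩) become ((a + b)/√2, (a − b)/√2). Kets absent from the input have amplitude 0.
(|001⟩, |011⟩): (a, b) = (0, -0.05717) → (-0.04043, 0.04043)
(|101⟩, |111⟩): (a, b) = (0, (0.1005 + 0.9933i)) → ((0.07106 + 0.7024i), (-0.07106 - 0.7024i))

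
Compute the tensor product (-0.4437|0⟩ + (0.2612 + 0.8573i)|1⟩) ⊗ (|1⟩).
-0.4437|01⟩ + (0.2612 + 0.8573i)|11⟩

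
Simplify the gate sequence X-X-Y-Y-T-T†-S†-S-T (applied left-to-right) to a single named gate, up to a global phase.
T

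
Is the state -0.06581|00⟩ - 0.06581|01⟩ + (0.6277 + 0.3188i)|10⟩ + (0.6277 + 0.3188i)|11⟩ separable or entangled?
Separable

Writing the state as a|00⟩ + b|01⟩ + c|10⟩ + d|11⟩, it is a product state iff ad − bc = 0.
Here (a, b, c, d) = (-0.06581, -0.06581, (0.6277 + 0.3188i), (0.6277 + 0.3188i)): ad − bc = (-0.06581)(0.6277 + 0.3188i) − (-0.06581)(0.6277 + 0.3188i) = 0, so the state is separable.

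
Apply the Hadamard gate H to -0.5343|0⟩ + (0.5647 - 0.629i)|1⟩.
(0.0215 - 0.4448i)|0⟩ + (-0.7771 + 0.4448i)|1⟩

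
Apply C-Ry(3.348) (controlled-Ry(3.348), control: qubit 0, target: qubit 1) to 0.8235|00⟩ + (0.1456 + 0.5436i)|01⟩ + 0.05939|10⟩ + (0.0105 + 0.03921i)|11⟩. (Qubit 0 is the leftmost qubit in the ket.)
0.8235|00⟩ + (0.1456 + 0.5436i)|01⟩ + (-0.01656 - 0.039i)|10⟩ + (0.05799 - 0.004039i)|11⟩

C-Ry(3.348) leaves the control-|0⟩ kets |00⟩, |01⟩ unchanged and applies Ry(3.348) to qubit 1 on the control-|1⟩ pair (|10⟩, |11⟩).
Ry(3.348) = [[cos(θ/2), −sin(θ/2)], [sin(θ/2), cos(θ/2)]]; θ = 3.348, cos(θ/2) ≈ -0.103021, sin(θ/2) ≈ 0.994679.
With a = amp(|10⟩) = 0.05939 and b = amp(|11⟩) = (0.0105 + 0.03921i):
new amp(|10⟩) = (-0.103021)·a + (-0.994679)·b = (-0.01656 - 0.039i)
new amp(|11⟩) = (0.994679)·a + (-0.103021)·b = (0.05799 - 0.004039i)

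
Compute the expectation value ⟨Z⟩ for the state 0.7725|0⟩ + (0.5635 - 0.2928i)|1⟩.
0.1935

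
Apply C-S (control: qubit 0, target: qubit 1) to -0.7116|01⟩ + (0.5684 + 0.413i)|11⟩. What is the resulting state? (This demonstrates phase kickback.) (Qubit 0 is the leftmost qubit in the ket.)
-0.7116|01⟩ + (-0.413 + 0.5684i)|11⟩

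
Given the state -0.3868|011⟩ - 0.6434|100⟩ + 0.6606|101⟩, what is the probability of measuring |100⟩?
0.414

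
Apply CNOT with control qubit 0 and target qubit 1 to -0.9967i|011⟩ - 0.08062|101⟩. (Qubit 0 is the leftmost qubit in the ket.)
-0.9967i|011⟩ - 0.08062|111⟩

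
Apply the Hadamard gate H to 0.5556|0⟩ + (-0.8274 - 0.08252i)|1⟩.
(-0.1922 - 0.05835i)|0⟩ + (0.9779 + 0.05835i)|1⟩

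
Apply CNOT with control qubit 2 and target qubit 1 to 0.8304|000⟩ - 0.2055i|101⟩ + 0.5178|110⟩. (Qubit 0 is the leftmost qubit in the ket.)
0.8304|000⟩ + 0.5178|110⟩ - 0.2055i|111⟩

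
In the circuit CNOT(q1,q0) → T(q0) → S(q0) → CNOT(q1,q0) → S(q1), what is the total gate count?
5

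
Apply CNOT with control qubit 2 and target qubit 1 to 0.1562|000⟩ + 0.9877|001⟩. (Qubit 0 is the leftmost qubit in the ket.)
0.1562|000⟩ + 0.9877|011⟩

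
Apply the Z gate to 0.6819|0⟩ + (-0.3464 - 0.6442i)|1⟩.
0.6819|0⟩ + (0.3464 + 0.6442i)|1⟩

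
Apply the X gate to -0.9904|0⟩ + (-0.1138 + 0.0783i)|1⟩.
(-0.1138 + 0.0783i)|0⟩ - 0.9904|1⟩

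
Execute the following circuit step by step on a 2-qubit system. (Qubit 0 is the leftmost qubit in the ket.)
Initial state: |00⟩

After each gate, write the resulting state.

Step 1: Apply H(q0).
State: 1/√2|00⟩ + 1/√2|10⟩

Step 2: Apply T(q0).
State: 1/√2|00⟩ + (1/2 + (1/2)i)|10⟩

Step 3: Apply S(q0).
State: 1/√2|00⟩ + (-1/2 + (1/2)i)|10⟩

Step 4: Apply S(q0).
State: 1/√2|00⟩ + (-1/2 - (1/2)i)|10⟩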